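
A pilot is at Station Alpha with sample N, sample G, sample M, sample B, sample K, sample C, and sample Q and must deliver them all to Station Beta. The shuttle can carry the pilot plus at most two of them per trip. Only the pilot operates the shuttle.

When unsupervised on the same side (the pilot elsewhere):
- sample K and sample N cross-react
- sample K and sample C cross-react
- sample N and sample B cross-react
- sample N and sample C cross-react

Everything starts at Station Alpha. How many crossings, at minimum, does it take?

11

Counting alone: the pilot can take at most 2 across per trip to Station Beta, so moving all 7 needs at least 4 loaded trips out, with a return between consecutive ones — at least 7 crossings.
The safety rule pushes this higher. Following every safe sequence of crossings, the most of the 7 that can be at Station Beta as the shuttle arrives there on crossings 7, 9 is 5, 6 respectively — never all 7.
So no plan with fewer than 11 crossings exists, and this one achieves 11:
1. Pilot goes to Station Beta with sample K and sample N.  [Station Alpha: sample B, sample C, sample G, sample M, sample Q | Station Beta: sample K, sample N]
2. Pilot goes back to Station Alpha with sample N.  [Station Alpha: sample B, sample C, sample G, sample M, sample N, sample Q | Station Beta: sample K]
3. Pilot goes to Station Beta with sample G and sample N.  [Station Alpha: sample B, sample C, sample M, sample Q | Station Beta: sample G, sample K, sample N]
4. Pilot goes back to Station Alpha with sample N.  [Station Alpha: sample B, sample C, sample M, sample N, sample Q | Station Beta: sample G, sample K]
5. Pilot goes to Station Beta with sample M and sample N.  [Station Alpha: sample B, sample C, sample Q | Station Beta: sample G, sample K, sample M, sample N]
6. Pilot goes back to Station Alpha with sample N.  [Station Alpha: sample B, sample C, sample N, sample Q | Station Beta: sample G, sample K, sample M]
7. Pilot goes to Station Beta with sample B and sample N.  [Station Alpha: sample C, sample Q | Station Beta: sample B, sample G, sample K, sample M, sample N]
8. Pilot goes back to Station Alpha with sample N.  [Station Alpha: sample C, sample N, sample Q | Station Beta: sample B, sample G, sample K, sample M]
9. Pilot goes to Station Beta with sample N and sample Q.  [Station Alpha: sample C | Station Beta: sample B, sample G, sample K, sample M, sample N, sample Q]
10. Pilot goes back to Station Alpha with sample N.  [Station Alpha: sample C, sample N | Station Beta: sample B, sample G, sample K, sample M, sample Q]
11. Pilot goes to Station Beta with sample C and sample N.  [Station Alpha: — | Station Beta: sample B, sample C, sample G, sample K, sample M, sample N, sample Q]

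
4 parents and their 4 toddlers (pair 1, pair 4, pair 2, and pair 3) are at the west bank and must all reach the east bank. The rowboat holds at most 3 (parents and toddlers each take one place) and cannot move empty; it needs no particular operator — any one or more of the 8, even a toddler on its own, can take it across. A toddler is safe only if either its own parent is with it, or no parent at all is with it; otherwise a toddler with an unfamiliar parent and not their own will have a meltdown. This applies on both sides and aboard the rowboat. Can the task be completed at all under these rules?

Yes

1. parent 1 and toddler 1 cross → the east bank.
2. parent 1 crosses ← the west bank.
3. parent 1, parent 4, and toddler 4 cross → the east bank.
4. parent 1 and toddler 1 cross ← the west bank.
5. parent 1, parent 2, and parent 3 cross → the east bank.
6. toddler 4 crosses ← the west bank.
7. toddler 1 and toddler 4 cross → the east bank.
8. toddler 1 crosses ← the west bank.
9. toddler 1, toddler 2, and toddler 3 cross → the east bank.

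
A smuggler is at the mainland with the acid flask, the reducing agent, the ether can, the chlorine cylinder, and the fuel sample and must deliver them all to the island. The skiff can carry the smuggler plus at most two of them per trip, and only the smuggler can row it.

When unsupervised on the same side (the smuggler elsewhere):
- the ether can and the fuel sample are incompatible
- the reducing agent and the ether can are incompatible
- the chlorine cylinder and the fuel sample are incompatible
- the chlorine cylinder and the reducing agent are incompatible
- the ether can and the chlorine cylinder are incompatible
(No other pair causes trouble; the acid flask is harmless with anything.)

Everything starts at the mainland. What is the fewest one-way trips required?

Counting alone: the smuggler can take at most 2 across per trip to the island, so moving all 5 needs at least 3 loaded trips out, with a return between consecutive ones — at least 5 crossings.
The safety rule pushes this higher. Following every safe sequence of crossings, the most of the 5 that can be at the island as the skiff arrives there on crossing 5 is 4 — never all 5.
So no plan with fewer than 7 crossings exists, and this one achieves 7:
1. Smuggler goes to the island with the chlorine cylinder and the ether can.  [the mainland: the acid flask, the fuel sample, the reducing agent | the island: the chlorine cylinder, the ether can]
2. Smuggler goes back to the mainland with the ether can.  [the mainland: the acid flask, the ether can, the fuel sample, the reducing agent | the island: the chlorine cylinder]
3. Smuggler goes to the island with the acid flask and the ether can.  [the mainland: the fuel sample, the reducing agent | the island: the acid flask, the chlorine cylinder, the ether can]
4. Smuggler goes back to the mainland with the ether can.  [the mainland: the ether can, the fuel sample, the reducing agent | the island: the acid flask, the chlorine cylinder]
5. Smuggler goes to the island with the fuel sample and the reducing agent.  [the mainland: the ether can | the island: the acid flask, the chlorine cylinder, the fuel sample, the reducing agent]
6. Smuggler goes back to the mainland with the chlorine cylinder.  [the mainland: the chlorine cylinder, the ether can | the island: the acid flask, the fuel sample, the reducing agent]
7. Smuggler goes to the island with the chlorine cylinder and the ether can.  [the mainland: — | the island: the acid flask, the chlorine cylinder, the ether can, the fuel sample, the reducing agent]

7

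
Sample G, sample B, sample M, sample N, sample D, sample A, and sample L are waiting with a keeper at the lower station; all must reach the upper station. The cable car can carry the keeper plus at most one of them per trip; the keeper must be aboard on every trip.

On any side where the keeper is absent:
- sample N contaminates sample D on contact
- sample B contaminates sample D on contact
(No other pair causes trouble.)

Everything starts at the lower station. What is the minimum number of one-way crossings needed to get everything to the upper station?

15

Counting alone: the keeper can take at most 1 across per trip to the upper station, so moving all 7 needs at least 7 loaded trips out, with a return between consecutive ones — at least 13 crossings.
The safety rule pushes this higher. Following every safe sequence of crossings, the most of the 7 that can be at the upper station as the cable car arrives there on crossing 13 is 6 — never all 7.
So no plan with fewer than 15 crossings exists, and this one achieves 15:
1. Keeper goes to the upper station with sample D.
2. Keeper goes back to the lower station alone.
3. Keeper goes to the upper station with sample G.
4. Keeper goes back to the lower station alone.
5. Keeper goes to the upper station with sample B.
6. Keeper goes back to the lower station with sample D.
7. Keeper goes to the upper station with sample N.
8. Keeper goes back to the lower station alone.
9. Keeper goes to the upper station with sample M.
10. Keeper goes back to the lower station alone.
11. Keeper goes to the upper station with sample A.
12. Keeper goes back to the lower station alone.
13. Keeper goes to the upper station with sample L.
14. Keeper goes back to the lower station alone.
15. Keeper goes to the upper station with sample D.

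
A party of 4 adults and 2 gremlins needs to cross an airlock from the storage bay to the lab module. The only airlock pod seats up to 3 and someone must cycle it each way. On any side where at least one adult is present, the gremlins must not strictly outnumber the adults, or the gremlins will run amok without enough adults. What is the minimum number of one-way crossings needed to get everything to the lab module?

5

Counting alone: each trip to the lab module takes at most 3 across and each return brings at least 1 back, so after t trips out (and t−1 returns) at most 3t − (t−1) of the 6 are across; that first reaches 6 at t = 3, so at least 5 crossings are needed.
The plan below uses exactly 5 crossings, so it is optimal:
1. 2 gremlins → the lab module.  (the storage bay: 4A 0G; the lab module: 0A 2G)
2. 1 gremlin ← the storage bay.  (the storage bay: 4A 1G; the lab module: 0A 1G)
3. 2 adults and 1 gremlin → the lab module.  (the storage bay: 2A 0G; the lab module: 2A 2G)
4. 1 gremlin ← the storage bay.  (the storage bay: 2A 1G; the lab module: 2A 1G)
5. 2 adults and 1 gremlin → the lab module.  (the storage bay: 0A 0G; the lab module: 4A 2G)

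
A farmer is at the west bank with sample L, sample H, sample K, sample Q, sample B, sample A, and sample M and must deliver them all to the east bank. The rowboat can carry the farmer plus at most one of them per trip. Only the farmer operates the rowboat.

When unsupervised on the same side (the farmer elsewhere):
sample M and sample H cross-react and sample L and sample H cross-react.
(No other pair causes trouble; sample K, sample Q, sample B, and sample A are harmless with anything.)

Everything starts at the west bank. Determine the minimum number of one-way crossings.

15

Counting alone: the farmer can take at most 1 across per trip to the east bank, so moving all 7 needs at least 7 loaded trips out, with a return between consecutive ones — at least 13 crossings.
The safety rule pushes this higher. Following every safe sequence of crossings, the most of the 7 that can be at the east bank as the rowboat arrives there on crossing 13 is 6 — never all 7.
So no plan with fewer than 15 crossings exists, and this one achieves 15:
1. Farmer goes to the east bank with sample H.  [the west bank: sample A, sample B, sample K, sample L, sample M, sample Q | the east bank: sample H]
2. Farmer goes back to the west bank alone.  [the west bank: sample A, sample B, sample K, sample L, sample M, sample Q | the east bank: sample H]
3. Farmer goes to the east bank with sample L.  [the west bank: sample A, sample B, sample K, sample M, sample Q | the east bank: sample H, sample L]
4. Farmer goes back to the west bank with sample H.  [the west bank: sample A, sample B, sample H, sample K, sample M, sample Q | the east bank: sample L]
5. Farmer goes to the east bank with sample M.  [the west bank: sample A, sample B, sample H, sample K, sample Q | the east bank: sample L, sample M]
6. Farmer goes back to the west bank alone.  [the west bank: sample A, sample B, sample H, sample K, sample Q | the east bank: sample L, sample M]
7. Farmer goes to the east bank with sample K.  [the west bank: sample A, sample B, sample H, sample Q | the east bank: sample K, sample L, sample M]
8. Farmer goes back to the west bank alone.  [the west bank: sample A, sample B, sample H, sample Q | the east bank: sample K, sample L, sample M]
9. Farmer goes to the east bank with sample Q.  [the west bank: sample A, sample B, sample H | the east bank: sample K, sample L, sample M, sample Q]
10. Farmer goes back to the west bank alone.  [the west bank: sample A, sample B, sample H | the east bank: sample K, sample L, sample M, sample Q]
11. Farmer goes to the east bank with sample B.  [the west bank: sample A, sample H | the east bank: sample B, sample K, sample L, sample M, sample Q]
12. Farmer goes back to the west bank alone.  [the west bank: sample A, sample H | the east bank: sample B, sample K, sample L, sample M, sample Q]
13. Farmer goes to the east bank with sample A.  [the west bank: sample H | the east bank: sample A, sample B, sample K, sample L, sample M, sample Q]
14. Farmer goes back to the west bank alone.  [the west bank: sample H | the east bank: sample A, sample B, sample K, sample L, sample M, sample Q]
15. Farmer goes to the east bank with sample H.  [the west bank: — | the east bank: sample A, sample B, sample H, sample K, sample L, sample M, sample Q]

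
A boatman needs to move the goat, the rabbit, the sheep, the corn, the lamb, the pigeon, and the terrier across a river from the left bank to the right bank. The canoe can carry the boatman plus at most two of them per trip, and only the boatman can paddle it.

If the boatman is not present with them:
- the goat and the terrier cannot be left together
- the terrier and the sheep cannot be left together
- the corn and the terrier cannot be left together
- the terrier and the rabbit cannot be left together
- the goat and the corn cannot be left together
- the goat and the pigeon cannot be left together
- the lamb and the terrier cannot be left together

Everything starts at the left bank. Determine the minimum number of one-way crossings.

Counting alone: the boatman can take at most 2 across per trip to the right bank, so moving all 7 needs at least 4 loaded trips out, with a return between consecutive ones — at least 7 crossings.
The safety rule pushes this higher. Following every safe sequence of crossings, the most of the 7 that can be at the right bank as the canoe arrives there on crossings 7, 9 is 5, 6 respectively — never all 7.
So no plan with fewer than 11 crossings exists, and this one achieves 11:
1. Boatman goes to the right bank with the goat and the terrier.
2. Boatman goes back to the left bank with the goat.
3. Boatman goes to the right bank with the goat and the rabbit.
4. Boatman goes back to the left bank with the terrier.
5. Boatman goes to the right bank with the sheep and the terrier.
6. Boatman goes back to the left bank with the terrier.
7. Boatman goes to the right bank with the corn and the lamb.
8. Boatman goes back to the left bank with the goat.
9. Boatman goes to the right bank with the goat and the pigeon.
10. Boatman goes back to the left bank with the goat.
11. Boatman goes to the right bank with the goat and the terrier.

11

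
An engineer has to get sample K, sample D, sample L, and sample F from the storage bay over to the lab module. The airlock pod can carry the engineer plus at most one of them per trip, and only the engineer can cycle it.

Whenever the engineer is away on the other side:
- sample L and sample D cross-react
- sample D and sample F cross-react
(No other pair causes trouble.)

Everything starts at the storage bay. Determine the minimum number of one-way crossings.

Counting alone: the engineer can take at most 1 across per trip to the lab module, so moving all 4 needs at least 4 loaded trips out, with a return between consecutive ones — at least 7 crossings.
The safety rule pushes this higher. Following every safe sequence of crossings, the most of the 4 that can be at the lab module as the airlock pod arrives there on crossing 7 is 3 — never all 4.
So no plan with fewer than 9 crossings exists, and this one achieves 9:
1. Engineer goes to the lab module with sample D.  [the storage bay: sample F, sample K, sample L | the lab module: sample D]
2. Engineer goes back to the storage bay alone.  [the storage bay: sample F, sample K, sample L | the lab module: sample D]
3. Engineer goes to the lab module with sample K.  [the storage bay: sample F, sample L | the lab module: sample D, sample K]
4. Engineer goes back to the storage bay alone.  [the storage bay: sample F, sample L | the lab module: sample D, sample K]
5. Engineer goes to the lab module with sample L.  [the storage bay: sample F | the lab module: sample D, sample K, sample L]
6. Engineer goes back to the storage bay with sample D.  [the storage bay: sample D, sample F | the lab module: sample K, sample L]
7. Engineer goes to the lab module with sample F.  [the storage bay: sample D | the lab module: sample F, sample K, sample L]
8. Engineer goes back to the storage bay alone.  [the storage bay: sample D | the lab module: sample F, sample K, sample L]
9. Engineer goes to the lab module with sample D.  [the storage bay: — | the lab module: sample D, sample F, sample K, sample L]

9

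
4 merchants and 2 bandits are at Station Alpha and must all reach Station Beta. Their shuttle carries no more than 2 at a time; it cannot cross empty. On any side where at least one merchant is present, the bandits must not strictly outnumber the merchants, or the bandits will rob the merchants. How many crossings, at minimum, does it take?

9

Counting alone: each trip to Station Beta takes at most 2 across and each return brings at least 1 back, so after t trips out (and t−1 returns) at most 2t − (t−1) of the 6 are across; that first reaches 6 at t = 5, so at least 9 crossings are needed.
The plan below uses exactly 9 crossings, so it is optimal:
1. 2 bandits → Station Beta.  (Station Alpha: 4M 0B; Station Beta: 0M 2B)
2. 1 bandit ← Station Alpha.  (Station Alpha: 4M 1B; Station Beta: 0M 1B)
3. 2 merchants → Station Beta.  (Station Alpha: 2M 1B; Station Beta: 2M 1B)
4. 1 bandit ← Station Alpha.  (Station Alpha: 2M 2B; Station Beta: 2M 0B)
5. 2 bandits → Station Beta.  (Station Alpha: 2M 0B; Station Beta: 2M 2B)
6. 1 bandit ← Station Alpha.  (Station Alpha: 2M 1B; Station Beta: 2M 1B)
7. 1 merchant and 1 bandit → Station Beta.  (Station Alpha: 1M 0B; Station Beta: 3M 2B)
8. 1 bandit ← Station Alpha.  (Station Alpha: 1M 1B; Station Beta: 3M 1B)
9. 1 merchant and 1 bandit → Station Beta.  (Station Alpha: 0M 0B; Station Beta: 4M 2B)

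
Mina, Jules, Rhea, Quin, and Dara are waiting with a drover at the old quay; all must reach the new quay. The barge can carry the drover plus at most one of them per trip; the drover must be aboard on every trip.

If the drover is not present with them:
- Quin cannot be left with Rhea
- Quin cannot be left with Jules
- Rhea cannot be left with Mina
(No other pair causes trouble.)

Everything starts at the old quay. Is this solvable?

Whatever the first load, the items left behind include a forbidden pair without the drover. No opening move is safe, so no plan exists.

No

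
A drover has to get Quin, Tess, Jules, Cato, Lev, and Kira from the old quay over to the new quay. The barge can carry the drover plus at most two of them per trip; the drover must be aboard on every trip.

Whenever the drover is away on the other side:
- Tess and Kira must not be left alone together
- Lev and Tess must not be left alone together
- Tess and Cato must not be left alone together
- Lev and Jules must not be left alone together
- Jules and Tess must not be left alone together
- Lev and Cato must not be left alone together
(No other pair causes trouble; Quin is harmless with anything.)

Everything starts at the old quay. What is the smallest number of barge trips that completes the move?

Counting alone: the drover can take at most 2 across per trip to the new quay, so moving all 6 needs at least 3 loaded trips out, with a return between consecutive ones — at least 5 crossings.
The safety rule pushes this higher. Following every safe sequence of crossings, the most of the 6 that can be at the new quay as the barge arrives there on crossings 5, 7 is 4, 5 respectively — never all 6.
So no plan with fewer than 9 crossings exists, and this one achieves 9:
1. Drover goes to the new quay with Lev and Tess.  [the old quay: Cato, Jules, Kira, Quin | the new quay: Lev, Tess]
2. Drover goes back to the old quay with Tess.  [the old quay: Cato, Jules, Kira, Quin, Tess | the new quay: Lev]
3. Drover goes to the new quay with Quin and Tess.  [the old quay: Cato, Jules, Kira | the new quay: Lev, Quin, Tess]
4. Drover goes back to the old quay with Tess.  [the old quay: Cato, Jules, Kira, Tess | the new quay: Lev, Quin]
5. Drover goes to the new quay with Kira and Tess.  [the old quay: Cato, Jules | the new quay: Kira, Lev, Quin, Tess]
6. Drover goes back to the old quay with Tess.  [the old quay: Cato, Jules, Tess | the new quay: Kira, Lev, Quin]
7. Drover goes to the new quay with Cato and Jules.  [the old quay: Tess | the new quay: Cato, Jules, Kira, Lev, Quin]
8. Drover goes back to the old quay with Lev.  [the old quay: Lev, Tess | the new quay: Cato, Jules, Kira, Quin]
9. Drover goes to the new quay with Lev and Tess.  [the old quay: — | the new quay: Cato, Jules, Kira, Lev, Quin, Tess]

9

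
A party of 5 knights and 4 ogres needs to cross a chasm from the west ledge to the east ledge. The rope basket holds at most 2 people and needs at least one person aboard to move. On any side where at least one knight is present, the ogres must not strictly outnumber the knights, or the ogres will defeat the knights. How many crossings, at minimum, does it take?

Counting alone: each trip to the east ledge takes at most 2 across and each return brings at least 1 back, so after t trips out (and t−1 returns) at most 2t − (t−1) of the 9 are across; that first reaches 9 at t = 8, so at least 15 crossings are needed.
The plan below uses exactly 15 crossings, so it is optimal:
1. 2 ogres → the east ledge.  (the west ledge: 5K 2O; the east ledge: 0K 2O)
2. 1 ogre ← the west ledge.  (the west ledge: 5K 3O; the east ledge: 0K 1O)
3. 2 ogres → the east ledge.  (the west ledge: 5K 1O; the east ledge: 0K 3O)
4. 1 ogre ← the west ledge.  (the west ledge: 5K 2O; the east ledge: 0K 2O)
5. 2 knights → the east ledge.  (the west ledge: 3K 2O; the east ledge: 2K 2O)
6. 1 ogre ← the west ledge.  (the west ledge: 3K 3O; the east ledge: 2K 1O)
7. 1 knight and 1 ogre → the east ledge.  (the west ledge: 2K 2O; the east ledge: 3K 2O)
8. 1 knight ← the west ledge.  (the west ledge: 3K 2O; the east ledge: 2K 2O)
9. 1 knight and 1 ogre → the east ledge.  (the west ledge: 2K 1O; the east ledge: 3K 3O)
10. 1 ogre ← the west ledge.  (the west ledge: 2K 2O; the east ledge: 3K 2O)
11. 1 knight and 1 ogre → the east ledge.  (the west ledge: 1K 1O; the east ledge: 4K 3O)
12. 1 knight ← the west ledge.  (the west ledge: 2K 1O; the east ledge: 3K 3O)
13. 1 knight and 1 ogre → the east ledge.  (the west ledge: 1K 0O; the east ledge: 4K 4O)
14. 1 ogre ← the west ledge.  (the west ledge: 1K 1O; the east ledge: 4K 3O)
15. 1 knight and 1 ogre → the east ledge.  (the west ledge: 0K 0O; the east ledge: 5K 4O)

15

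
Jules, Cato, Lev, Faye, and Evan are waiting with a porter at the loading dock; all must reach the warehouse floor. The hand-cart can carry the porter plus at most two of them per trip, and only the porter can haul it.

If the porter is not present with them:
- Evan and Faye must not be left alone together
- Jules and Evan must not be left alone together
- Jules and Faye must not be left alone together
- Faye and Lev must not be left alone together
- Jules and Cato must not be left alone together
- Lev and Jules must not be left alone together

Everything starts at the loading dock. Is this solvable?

Yes

1. Porter goes to the warehouse floor with Faye and Jules.  [the loading dock: Cato, Evan, Lev | the warehouse floor: Faye, Jules]
2. Porter goes back to the loading dock with Jules.  [the loading dock: Cato, Evan, Jules, Lev | the warehouse floor: Faye]
3. Porter goes to the warehouse floor with Cato and Jules.  [the loading dock: Evan, Lev | the warehouse floor: Cato, Faye, Jules]
4. Porter goes back to the loading dock with Jules.  [the loading dock: Evan, Jules, Lev | the warehouse floor: Cato, Faye]
5. Porter goes to the warehouse floor with Evan and Lev.  [the loading dock: Jules | the warehouse floor: Cato, Evan, Faye, Lev]
6. Porter goes back to the loading dock with Faye.  [the loading dock: Faye, Jules | the warehouse floor: Cato, Evan, Lev]
7. Porter goes to the warehouse floor with Faye and Jules.  [the loading dock: — | the warehouse floor: Cato, Evan, Faye, Jules, Lev]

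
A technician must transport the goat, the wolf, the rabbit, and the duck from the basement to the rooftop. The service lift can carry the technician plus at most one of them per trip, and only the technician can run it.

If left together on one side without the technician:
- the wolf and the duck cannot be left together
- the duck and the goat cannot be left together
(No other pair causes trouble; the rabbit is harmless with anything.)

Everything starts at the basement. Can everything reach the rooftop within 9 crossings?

Yes

Yes — this plan uses 9 crossings (≤ 9):
1. Technician goes to the rooftop with the duck.  [the basement: the goat, the rabbit, the wolf | the rooftop: the duck]
2. Technician goes back to the basement alone.  [the basement: the goat, the rabbit, the wolf | the rooftop: the duck]
3. Technician goes to the rooftop with the goat.  [the basement: the rabbit, the wolf | the rooftop: the duck, the goat]
4. Technician goes back to the basement with the duck.  [the basement: the duck, the rabbit, the wolf | the rooftop: the goat]
5. Technician goes to the rooftop with the wolf.  [the basement: the duck, the rabbit | the rooftop: the goat, the wolf]
6. Technician goes back to the basement alone.  [the basement: the duck, the rabbit | the rooftop: the goat, the wolf]
7. Technician goes to the rooftop with the rabbit.  [the basement: the duck | the rooftop: the goat, the rabbit, the wolf]
8. Technician goes back to the basement alone.  [the basement: the duck | the rooftop: the goat, the rabbit, the wolf]
9. Technician goes to the rooftop with the duck.  [the basement: — | the rooftop: the duck, the goat, the rabbit, the wolf]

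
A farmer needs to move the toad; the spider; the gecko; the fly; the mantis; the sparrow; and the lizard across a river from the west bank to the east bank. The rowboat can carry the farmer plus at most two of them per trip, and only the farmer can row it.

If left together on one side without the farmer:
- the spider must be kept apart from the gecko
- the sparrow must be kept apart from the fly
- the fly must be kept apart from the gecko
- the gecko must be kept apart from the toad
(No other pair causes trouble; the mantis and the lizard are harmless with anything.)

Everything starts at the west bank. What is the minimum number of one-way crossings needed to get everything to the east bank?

Counting alone: the farmer can take at most 2 across per trip to the east bank, so moving all 7 needs at least 4 loaded trips out, with a return between consecutive ones — at least 7 crossings.
The plan below uses exactly 7 crossings, so it is optimal:
1. Farmer goes to the east bank with the fly and the gecko.
2. Farmer goes back to the west bank with the gecko.
3. Farmer goes to the east bank with the spider and the toad.
4. Farmer goes back to the west bank alone.
5. Farmer goes to the east bank with the lizard and the mantis.
6. Farmer goes back to the west bank alone.
7. Farmer goes to the east bank with the gecko and the sparrow.

7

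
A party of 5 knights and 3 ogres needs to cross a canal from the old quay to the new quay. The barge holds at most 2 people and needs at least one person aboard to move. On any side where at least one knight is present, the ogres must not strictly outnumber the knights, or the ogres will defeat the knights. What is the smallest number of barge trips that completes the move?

13

Counting alone: each trip to the new quay takes at most 2 across and each return brings at least 1 back, so after t trips out (and t−1 returns) at most 2t − (t−1) of the 8 are across; that first reaches 8 at t = 7, so at least 13 crossings are needed.
The plan below uses exactly 13 crossings, so it is optimal:
1. 2 ogres → the new quay.  (the old quay: 5K 1O; the new quay: 0K 2O)
2. 1 ogre ← the old quay.  (the old quay: 5K 2O; the new quay: 0K 1O)
3. 2 ogres → the new quay.  (the old quay: 5K 0O; the new quay: 0K 3O)
4. 1 ogre ← the old quay.  (the old quay: 5K 1O; the new quay: 0K 2O)
5. 2 knights → the new quay.  (the old quay: 3K 1O; the new quay: 2K 2O)
6. 1 ogre ← the old quay.  (the old quay: 3K 2O; the new quay: 2K 1O)
7. 1 knight and 1 ogre → the new quay.  (the old quay: 2K 1O; the new quay: 3K 2O)
8. 1 ogre ← the old quay.  (the old quay: 2K 2O; the new quay: 3K 1O)
9. 2 ogres → the new quay.  (the old quay: 2K 0O; the new quay: 3K 3O)
10. 1 ogre ← the old quay.  (the old quay: 2K 1O; the new quay: 3K 2O)
11. 1 knight and 1 ogre → the new quay.  (the old quay: 1K 0O; the new quay: 4K 3O)
12. 1 ogre ← the old quay.  (the old quay: 1K 1O; the new quay: 4K 2O)
13. 1 knight and 1 ogre → the new quay.  (the old quay: 0K 0O; the new quay: 5K 3O)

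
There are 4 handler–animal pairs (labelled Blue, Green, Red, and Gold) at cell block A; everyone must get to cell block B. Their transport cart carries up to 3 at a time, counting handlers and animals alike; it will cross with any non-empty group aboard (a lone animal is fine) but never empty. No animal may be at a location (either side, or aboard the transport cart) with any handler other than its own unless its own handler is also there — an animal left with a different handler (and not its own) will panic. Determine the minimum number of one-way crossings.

Counting alone: each trip to cell block B takes at most 3 across and each return brings at least 1 back, so after t trips out (and t−1 returns) at most 3t − (t−1) of the 8 are across; that first reaches 8 at t = 4, so at least 7 crossings are needed.
The safety rule pushes this higher. Following every safe sequence of crossings, the most of the 8 that can be at cell block B as the transport cart arrives there on crossing 7 is 7 — never all 8.
So no plan with fewer than 9 crossings exists, and this one achieves 9:
1. animal Blue and handler Blue cross → cell block B.
2. handler Blue crosses ← cell block A.
3. animal Green, handler Blue, and handler Green cross → cell block B.
4. animal Blue and handler Blue cross ← cell block A.
5. handler Blue, handler Gold, and handler Red cross → cell block B.
6. animal Green crosses ← cell block A.
7. animal Blue and animal Green cross → cell block B.
8. animal Blue crosses ← cell block A.
9. animal Blue, animal Gold, and animal Red cross → cell block B.

9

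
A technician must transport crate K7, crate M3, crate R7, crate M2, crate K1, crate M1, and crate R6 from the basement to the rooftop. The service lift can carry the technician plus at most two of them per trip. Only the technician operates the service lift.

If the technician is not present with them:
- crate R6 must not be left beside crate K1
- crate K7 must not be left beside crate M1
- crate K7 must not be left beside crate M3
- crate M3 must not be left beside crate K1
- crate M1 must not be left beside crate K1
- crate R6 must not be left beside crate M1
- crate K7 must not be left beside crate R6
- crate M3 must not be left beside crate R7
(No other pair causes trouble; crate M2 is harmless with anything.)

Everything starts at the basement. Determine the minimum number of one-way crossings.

impossible

Whatever the first load, the items left behind include a forbidden pair without the technician. No opening move is safe, so no plan exists.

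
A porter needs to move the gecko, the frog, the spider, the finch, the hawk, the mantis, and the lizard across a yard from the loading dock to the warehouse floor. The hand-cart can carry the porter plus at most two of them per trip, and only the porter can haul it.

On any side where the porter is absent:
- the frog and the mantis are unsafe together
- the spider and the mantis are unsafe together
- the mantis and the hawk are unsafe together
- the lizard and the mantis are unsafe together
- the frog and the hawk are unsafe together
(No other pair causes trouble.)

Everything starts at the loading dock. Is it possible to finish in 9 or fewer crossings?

No

Counting alone: the porter can take at most 2 across per trip to the warehouse floor, so moving all 7 needs at least 4 loaded trips out, with a return between consecutive ones — at least 7 crossings.
The safety rule pushes this higher. Following every safe sequence of crossings, the most of the 7 that can be at the warehouse floor as the hand-cart arrives there on crossings 7, 9 is 5, 6 respectively — never all 7.
So the move cannot be finished within 9 crossings. (The shortest complete plan takes 11:)
1. Porter goes to the warehouse floor with the frog and the mantis.
2. Porter goes back to the loading dock with the frog.
3. Porter goes to the warehouse floor with the frog and the gecko.
4. Porter goes back to the loading dock with the frog.
5. Porter goes to the warehouse floor with the frog and the spider.
6. Porter goes back to the loading dock with the mantis.
7. Porter goes to the warehouse floor with the finch and the mantis.
8. Porter goes back to the loading dock with the mantis.
9. Porter goes to the warehouse floor with the hawk and the lizard.
10. Porter goes back to the loading dock with the frog.
11. Porter goes to the warehouse floor with the frog and the mantis.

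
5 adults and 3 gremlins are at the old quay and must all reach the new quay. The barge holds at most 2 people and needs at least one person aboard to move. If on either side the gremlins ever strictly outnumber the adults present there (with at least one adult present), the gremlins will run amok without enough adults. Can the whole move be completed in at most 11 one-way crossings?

No

Counting alone: each trip to the new quay takes at most 2 across and each return brings at least 1 back, so after t trips out (and t−1 returns) at most 2t − (t−1) of the 8 are across; that first reaches 8 at t = 7, so at least 13 crossings are needed.
Since 11 < 13, 11 crossings cannot be enough. (The shortest complete plan in fact takes 13:)
1. 2 gremlins → the new quay.  (the old quay: 5A 1G; the new quay: 0A 2G)
2. 1 gremlin ← the old quay.  (the old quay: 5A 2G; the new quay: 0A 1G)
3. 2 gremlins → the new quay.  (the old quay: 5A 0G; the new quay: 0A 3G)
4. 1 gremlin ← the old quay.  (the old quay: 5A 1G; the new quay: 0A 2G)
5. 2 adults → the new quay.  (the old quay: 3A 1G; the new quay: 2A 2G)
6. 1 gremlin ← the old quay.  (the old quay: 3A 2G; the new quay: 2A 1G)
7. 1 adult and 1 gremlin → the new quay.  (the old quay: 2A 1G; the new quay: 3A 2G)
8. 1 gremlin ← the old quay.  (the old quay: 2A 2G; the new quay: 3A 1G)
9. 2 gremlins → the new quay.  (the old quay: 2A 0G; the new quay: 3A 3G)
10. 1 gremlin ← the old quay.  (the old quay: 2A 1G; the new quay: 3A 2G)
11. 1 adult and 1 gremlin → the new quay.  (the old quay: 1A 0G; the new quay: 4A 3G)
12. 1 gremlin ← the old quay.  (the old quay: 1A 1G; the new quay: 4A 2G)
13. 1 adult and 1 gremlin → the new quay.  (the old quay: 0A 0G; the new quay: 5A 3G)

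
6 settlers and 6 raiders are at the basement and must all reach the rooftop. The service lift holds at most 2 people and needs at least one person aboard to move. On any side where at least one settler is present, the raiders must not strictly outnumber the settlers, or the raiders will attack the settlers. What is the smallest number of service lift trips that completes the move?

impossible

Following every safe sequence of crossings from the start, the most of the 12 that can be at the rooftop as the service lift arrives there on crossings 1, 3, 5, 7, 9 is 2, 3, 4, 5, 6 respectively; the best ever achieved is 6 of 12.
From crossing 11 on, no configuration arises that was not already reachable earlier: only 15 distinct safe configurations (who is on which side, and where the service lift is) can ever be reached, none of them has everyone across, and every continuation just revisits them. They are: 0 settlers + 0 raiders across (service lift back at the start); 0 settlers + 1 raider across (service lift there); 0 settlers + 1 raider across (service lift back at the start); 0 settlers + 2 raiders across (service lift there); 0 settlers + 2 raiders across (service lift back at the start); 0 settlers + 3 raiders across (service lift there); 0 settlers + 3 raiders across (service lift back at the start); 0 settlers + 4 raiders across (service lift there); 0 settlers + 4 raiders across (service lift back at the start); 0 settlers + 5 raiders across (service lift there); 0 settlers + 5 raiders across (service lift back at the start); 0 settlers + 6 raiders across (service lift there); 1 settler + 1 raider across (service lift there); 1 settler + 1 raider across (service lift back at the start); 2 settlers + 2 raiders across (service lift there). So no valid plan exists.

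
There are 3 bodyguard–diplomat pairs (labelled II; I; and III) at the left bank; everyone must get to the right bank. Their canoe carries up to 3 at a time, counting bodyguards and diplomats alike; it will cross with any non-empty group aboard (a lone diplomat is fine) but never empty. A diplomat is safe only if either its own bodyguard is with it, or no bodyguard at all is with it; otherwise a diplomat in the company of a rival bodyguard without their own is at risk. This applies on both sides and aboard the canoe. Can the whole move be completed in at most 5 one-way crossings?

Yes

Yes — this plan uses 5 crossings (≤ 5):
1. bodyguard II and diplomat II cross → the right bank.
2. bodyguard II crosses ← the left bank.
3. bodyguard I, bodyguard II, and bodyguard III cross → the right bank.
4. diplomat II crosses ← the left bank.
5. diplomat I, diplomat II, and diplomat III cross → the right bank.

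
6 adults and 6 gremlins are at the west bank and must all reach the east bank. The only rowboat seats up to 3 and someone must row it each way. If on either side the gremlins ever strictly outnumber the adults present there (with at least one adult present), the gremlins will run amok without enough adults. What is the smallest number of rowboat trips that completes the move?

impossible

Following every safe sequence of crossings from the start, the most of the 12 that can be at the east bank as the rowboat arrives there on crossings 1, 3, 5 is 3, 5, 6 respectively; the best ever achieved is 6 of 12.
From crossing 7 on, no configuration arises that was not already reachable earlier: only 17 distinct safe configurations (who is on which side, and where the rowboat is) can ever be reached, none of them has everyone across, and every continuation just revisits them. They are: 0 adults + 0 gremlins across (rowboat back at the start); 0 adults + 1 gremlin across (rowboat there); 0 adults + 1 gremlin across (rowboat back at the start); 0 adults + 2 gremlins across (rowboat there); 0 adults + 2 gremlins across (rowboat back at the start); 0 adults + 3 gremlins across (rowboat there); 0 adults + 3 gremlins across (rowboat back at the start); 0 adults + 4 gremlins across (rowboat there); 0 adults + 4 gremlins across (rowboat back at the start); 0 adults + 5 gremlins across (rowboat there); 0 adults + 5 gremlins across (rowboat back at the start); 0 adults + 6 gremlins across (rowboat there); 1 adult + 1 gremlin across (rowboat there); 1 adult + 1 gremlin across (rowboat back at the start); 2 adults + 2 gremlins across (rowboat there); 2 adults + 2 gremlins across (rowboat back at the start); 3 adults + 3 gremlins across (rowboat there). So no valid plan exists.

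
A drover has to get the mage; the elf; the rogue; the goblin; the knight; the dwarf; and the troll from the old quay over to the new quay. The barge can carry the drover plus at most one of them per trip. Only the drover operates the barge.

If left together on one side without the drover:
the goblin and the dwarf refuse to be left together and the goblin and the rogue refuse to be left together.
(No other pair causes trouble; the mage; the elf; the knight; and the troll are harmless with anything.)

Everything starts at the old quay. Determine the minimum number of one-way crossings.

Counting alone: the drover can take at most 1 across per trip to the new quay, so moving all 7 needs at least 7 loaded trips out, with a return between consecutive ones — at least 13 crossings.
The safety rule pushes this higher. Following every safe sequence of crossings, the most of the 7 that can be at the new quay as the barge arrives there on crossing 13 is 6 — never all 7.
So no plan with fewer than 15 crossings exists, and this one achieves 15:
1. Drover goes to the new quay with the goblin.  [the old quay: the dwarf, the elf, the knight, the mage, the rogue, the troll | the new quay: the goblin]
2. Drover goes back to the old quay alone.  [the old quay: the dwarf, the elf, the knight, the mage, the rogue, the troll | the new quay: the goblin]
3. Drover goes to the new quay with the mage.  [the old quay: the dwarf, the elf, the knight, the rogue, the troll | the new quay: the goblin, the mage]
4. Drover goes back to the old quay alone.  [the old quay: the dwarf, the elf, the knight, the rogue, the troll | the new quay: the goblin, the mage]
5. Drover goes to the new quay with the elf.  [the old quay: the dwarf, the knight, the rogue, the troll | the new quay: the elf, the goblin, the mage]
6. Drover goes back to the old quay alone.  [the old quay: the dwarf, the knight, the rogue, the troll | the new quay: the elf, the goblin, the mage]
7. Drover goes to the new quay with the rogue.  [the old quay: the dwarf, the knight, the troll | the new quay: the elf, the goblin, the mage, the rogue]
8. Drover goes back to the old quay with the goblin.  [the old quay: the dwarf, the goblin, the knight, the troll | the new quay: the elf, the mage, the rogue]
9. Drover goes to the new quay with the dwarf.  [the old quay: the goblin, the knight, the troll | the new quay: the dwarf, the elf, the mage, the rogue]
10. Drover goes back to the old quay alone.  [the old quay: the goblin, the knight, the troll | the new quay: the dwarf, the elf, the mage, the rogue]
11. Drover goes to the new quay with the knight.  [the old quay: the goblin, the troll | the new quay: the dwarf, the elf, the knight, the mage, the rogue]
12. Drover goes back to the old quay alone.  [the old quay: the goblin, the troll | the new quay: the dwarf, the elf, the knight, the mage, the rogue]
13. Drover goes to the new quay with the troll.  [the old quay: the goblin | the new quay: the dwarf, the elf, the knight, the mage, the rogue, the troll]
14. Drover goes back to the old quay alone.  [the old quay: the goblin | the new quay: the dwarf, the elf, the knight, the mage, the rogue, the troll]
15. Drover goes to the new quay with the goblin.  [the old quay: — | the new quay: the dwarf, the elf, the goblin, the knight, the mage, the rogue, the troll]

15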